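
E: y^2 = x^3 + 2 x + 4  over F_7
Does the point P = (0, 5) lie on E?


Check whether y^2 = x^3 + 2 x + 4 (mod 7) for (x, y) = (0, 5).
LHS: y^2 = 5^2 mod 7 = 4
RHS: x^3 + 2 x + 4 = 0^3 + 2*0 + 4 mod 7 = 4
LHS = RHS

Yes, on the curve


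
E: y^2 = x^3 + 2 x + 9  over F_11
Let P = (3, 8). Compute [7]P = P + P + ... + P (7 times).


k = 7 = 111_2 (binary, LSB first: 111)
Double-and-add from P = (3, 8):
  bit 0 = 1: acc = O + (3, 8) = (3, 8)
  bit 1 = 1: acc = (3, 8) + (3, 3) = O
  bit 2 = 1: acc = O + (3, 8) = (3, 8)

7P = (3, 8)


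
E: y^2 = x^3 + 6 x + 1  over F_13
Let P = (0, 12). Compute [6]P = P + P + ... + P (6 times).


k = 6 = 110_2 (binary, LSB first: 011)
Double-and-add from P = (0, 12):
  bit 0 = 0: acc unchanged = O
  bit 1 = 1: acc = O + (9, 2) = (9, 2)
  bit 2 = 1: acc = (9, 2) + (5, 0) = (9, 11)

6P = (9, 11)


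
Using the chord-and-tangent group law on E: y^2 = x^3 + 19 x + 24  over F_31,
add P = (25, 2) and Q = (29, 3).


P != Q, so use the chord formula.
s = (y2 - y1) / (x2 - x1) = (1) / (4) mod 31 = 8
x3 = s^2 - x1 - x2 mod 31 = 8^2 - 25 - 29 = 10
y3 = s (x1 - x3) - y1 mod 31 = 8 * (25 - 10) - 2 = 25

P + Q = (10, 25)


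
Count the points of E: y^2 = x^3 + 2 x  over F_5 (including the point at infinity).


For each x in F_5, count y with y^2 = x^3 + 2 x + 0 mod 5:
  x = 0: RHS = 0, y in [0]  -> 1 point(s)
Affine points: 1. Add the point at infinity: total = 2.

#E(F_5) = 2


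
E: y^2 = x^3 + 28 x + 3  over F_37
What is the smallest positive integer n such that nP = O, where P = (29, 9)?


Compute successive multiples of P until we hit O:
  1P = (29, 9)
  2P = (32, 16)
  3P = (2, 17)
  4P = (17, 8)
  5P = (0, 15)
  6P = (34, 15)
  7P = (8, 31)
  8P = (36, 23)
  ... (continuing to 43P)
  43P = O

ord(P) = 43


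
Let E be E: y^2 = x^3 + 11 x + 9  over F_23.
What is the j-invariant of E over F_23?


Delta = -16(4 a^3 + 27 b^2) mod 23 = 22
-1728 * (4 a)^3 = -1728 * (4*11)^3 mod 23 = 1
j = 1 * 22^(-1) mod 23 = 22

j = 22 (mod 23)


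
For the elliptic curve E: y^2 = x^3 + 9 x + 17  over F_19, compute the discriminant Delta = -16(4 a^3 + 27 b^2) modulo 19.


4 a^3 + 27 b^2 = 4*9^3 + 27*17^2 = 2916 + 7803 = 10719
Delta = -16 * (10719) = -171504
Delta mod 19 = 9

Delta = 9 (mod 19)


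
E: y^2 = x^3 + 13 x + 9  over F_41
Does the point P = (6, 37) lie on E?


Check whether y^2 = x^3 + 13 x + 9 (mod 41) for (x, y) = (6, 37).
LHS: y^2 = 37^2 mod 41 = 16
RHS: x^3 + 13 x + 9 = 6^3 + 13*6 + 9 mod 41 = 16
LHS = RHS

Yes, on the curve


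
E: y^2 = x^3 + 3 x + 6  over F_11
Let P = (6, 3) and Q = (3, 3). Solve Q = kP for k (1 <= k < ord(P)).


Enumerate multiples of P until we hit Q = (3, 3):
  1P = (6, 3)
  2P = (3, 3)
Match found at i = 2.

k = 2


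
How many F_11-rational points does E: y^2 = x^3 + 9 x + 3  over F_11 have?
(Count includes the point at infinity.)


For each x in F_11, count y with y^2 = x^3 + 9 x + 3 mod 11:
  x = 0: RHS = 3, y in [5, 6]  -> 2 point(s)
  x = 4: RHS = 4, y in [2, 9]  -> 2 point(s)
  x = 6: RHS = 9, y in [3, 8]  -> 2 point(s)
  x = 8: RHS = 4, y in [2, 9]  -> 2 point(s)
  x = 10: RHS = 4, y in [2, 9]  -> 2 point(s)
Affine points: 10. Add the point at infinity: total = 11.

#E(F_11) = 11


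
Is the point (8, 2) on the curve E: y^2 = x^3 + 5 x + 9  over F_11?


Check whether y^2 = x^3 + 5 x + 9 (mod 11) for (x, y) = (8, 2).
LHS: y^2 = 2^2 mod 11 = 4
RHS: x^3 + 5 x + 9 = 8^3 + 5*8 + 9 mod 11 = 0
LHS != RHS

No, not on the curve


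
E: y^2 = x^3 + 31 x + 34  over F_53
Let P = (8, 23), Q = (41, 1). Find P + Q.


P != Q, so use the chord formula.
s = (y2 - y1) / (x2 - x1) = (31) / (33) mod 53 = 17
x3 = s^2 - x1 - x2 mod 53 = 17^2 - 8 - 41 = 28
y3 = s (x1 - x3) - y1 mod 53 = 17 * (8 - 28) - 23 = 8

P + Q = (28, 8)


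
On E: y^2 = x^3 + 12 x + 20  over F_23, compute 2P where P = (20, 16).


Doubling: s = (3 x1^2 + a) / (2 y1)
s = (3*20^2 + 12) / (2*16) mod 23 = 12
x3 = s^2 - 2 x1 mod 23 = 12^2 - 2*20 = 12
y3 = s (x1 - x3) - y1 mod 23 = 12 * (20 - 12) - 16 = 11

2P = (12, 11)


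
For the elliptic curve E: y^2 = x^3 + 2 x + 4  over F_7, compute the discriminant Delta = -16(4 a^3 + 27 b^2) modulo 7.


4 a^3 + 27 b^2 = 4*2^3 + 27*4^2 = 32 + 432 = 464
Delta = -16 * (464) = -7424
Delta mod 7 = 3

Delta = 3 (mod 7)


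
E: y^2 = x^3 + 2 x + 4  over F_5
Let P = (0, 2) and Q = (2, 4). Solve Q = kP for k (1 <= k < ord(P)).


Enumerate multiples of P until we hit Q = (2, 4):
  1P = (0, 2)
  2P = (4, 1)
  3P = (2, 1)
  4P = (2, 4)
Match found at i = 4.

k = 4


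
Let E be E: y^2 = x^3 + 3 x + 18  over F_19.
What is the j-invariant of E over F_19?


Delta = -16(4 a^3 + 27 b^2) mod 19 = 6
-1728 * (4 a)^3 = -1728 * (4*3)^3 mod 19 = 18
j = 18 * 6^(-1) mod 19 = 3

j = 3 (mod 19)


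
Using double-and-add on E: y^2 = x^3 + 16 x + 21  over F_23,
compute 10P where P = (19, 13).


k = 10 = 1010_2 (binary, LSB first: 0101)
Double-and-add from P = (19, 13):
  bit 0 = 0: acc unchanged = O
  bit 1 = 1: acc = O + (21, 21) = (21, 21)
  bit 2 = 0: acc unchanged = (21, 21)
  bit 3 = 1: acc = (21, 21) + (22, 2) = (19, 10)

10P = (19, 10)


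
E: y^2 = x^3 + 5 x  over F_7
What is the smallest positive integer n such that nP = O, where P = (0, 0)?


Compute successive multiples of P until we hit O:
  1P = (0, 0)
  2P = O

ord(P) = 2


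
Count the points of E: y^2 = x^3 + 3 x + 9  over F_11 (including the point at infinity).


For each x in F_11, count y with y^2 = x^3 + 3 x + 9 mod 11:
  x = 0: RHS = 9, y in [3, 8]  -> 2 point(s)
  x = 2: RHS = 1, y in [1, 10]  -> 2 point(s)
  x = 3: RHS = 1, y in [1, 10]  -> 2 point(s)
  x = 6: RHS = 1, y in [1, 10]  -> 2 point(s)
  x = 10: RHS = 5, y in [4, 7]  -> 2 point(s)
Affine points: 10. Add the point at infinity: total = 11.

#E(F_11) = 11


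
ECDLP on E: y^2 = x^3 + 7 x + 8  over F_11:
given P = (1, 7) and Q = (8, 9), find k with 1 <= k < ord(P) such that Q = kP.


Enumerate multiples of P until we hit Q = (8, 9):
  1P = (1, 7)
  2P = (3, 1)
  3P = (5, 5)
  4P = (8, 2)
  5P = (7, 2)
  6P = (4, 1)
  7P = (10, 0)
  8P = (4, 10)
  9P = (7, 9)
  10P = (8, 9)
Match found at i = 10.

k = 10


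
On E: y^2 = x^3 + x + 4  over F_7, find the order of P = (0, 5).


Compute successive multiples of P until we hit O:
  1P = (0, 5)
  2P = (4, 3)
  3P = (5, 1)
  4P = (6, 4)
  5P = (2, 0)
  6P = (6, 3)
  7P = (5, 6)
  8P = (4, 4)
  ... (continuing to 10P)
  10P = O

ord(P) = 10


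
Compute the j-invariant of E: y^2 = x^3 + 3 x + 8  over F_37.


Delta = -16(4 a^3 + 27 b^2) mod 37 = 2
-1728 * (4 a)^3 = -1728 * (4*3)^3 mod 37 = 27
j = 27 * 2^(-1) mod 37 = 32

j = 32 (mod 37)


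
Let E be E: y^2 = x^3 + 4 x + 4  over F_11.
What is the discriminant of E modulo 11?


4 a^3 + 27 b^2 = 4*4^3 + 27*4^2 = 256 + 432 = 688
Delta = -16 * (688) = -11008
Delta mod 11 = 3

Delta = 3 (mod 11)


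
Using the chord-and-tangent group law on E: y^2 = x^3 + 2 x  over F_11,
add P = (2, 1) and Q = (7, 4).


P != Q, so use the chord formula.
s = (y2 - y1) / (x2 - x1) = (3) / (5) mod 11 = 5
x3 = s^2 - x1 - x2 mod 11 = 5^2 - 2 - 7 = 5
y3 = s (x1 - x3) - y1 mod 11 = 5 * (2 - 5) - 1 = 6

P + Q = (5, 6)


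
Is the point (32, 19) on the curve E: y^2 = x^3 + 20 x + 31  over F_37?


Check whether y^2 = x^3 + 20 x + 31 (mod 37) for (x, y) = (32, 19).
LHS: y^2 = 19^2 mod 37 = 28
RHS: x^3 + 20 x + 31 = 32^3 + 20*32 + 31 mod 37 = 28
LHS = RHS

Yes, on the curve


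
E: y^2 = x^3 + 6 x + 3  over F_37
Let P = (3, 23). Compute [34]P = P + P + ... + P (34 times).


k = 34 = 100010_2 (binary, LSB first: 010001)
Double-and-add from P = (3, 23):
  bit 0 = 0: acc unchanged = O
  bit 1 = 1: acc = O + (28, 21) = (28, 21)
  bit 2 = 0: acc unchanged = (28, 21)
  bit 3 = 0: acc unchanged = (28, 21)
  bit 4 = 0: acc unchanged = (28, 21)
  bit 5 = 1: acc = (28, 21) + (1, 26) = (36, 12)

34P = (36, 12)


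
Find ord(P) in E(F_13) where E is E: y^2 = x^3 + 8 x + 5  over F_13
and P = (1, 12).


Compute successive multiples of P until we hit O:
  1P = (1, 12)
  2P = (12, 3)
  3P = (4, 7)
  4P = (5, 12)
  5P = (7, 1)
  6P = (8, 3)
  7P = (3, 11)
  8P = (6, 10)
  ... (continuing to 20P)
  20P = O

ord(P) = 20


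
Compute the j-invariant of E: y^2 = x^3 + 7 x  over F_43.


Delta = -16(4 a^3 + 27 b^2) mod 43 = 21
-1728 * (4 a)^3 = -1728 * (4*7)^3 mod 43 = 39
j = 39 * 21^(-1) mod 43 = 8

j = 8 (mod 43)


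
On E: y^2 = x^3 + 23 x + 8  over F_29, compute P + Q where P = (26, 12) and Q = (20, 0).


P != Q, so use the chord formula.
s = (y2 - y1) / (x2 - x1) = (17) / (23) mod 29 = 2
x3 = s^2 - x1 - x2 mod 29 = 2^2 - 26 - 20 = 16
y3 = s (x1 - x3) - y1 mod 29 = 2 * (26 - 16) - 12 = 8

P + Q = (16, 8)


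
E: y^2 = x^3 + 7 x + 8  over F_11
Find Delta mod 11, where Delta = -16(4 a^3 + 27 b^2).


4 a^3 + 27 b^2 = 4*7^3 + 27*8^2 = 1372 + 1728 = 3100
Delta = -16 * (3100) = -49600
Delta mod 11 = 10

Delta = 10 (mod 11)


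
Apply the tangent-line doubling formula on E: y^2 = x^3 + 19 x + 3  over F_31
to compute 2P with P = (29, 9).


Doubling: s = (3 x1^2 + a) / (2 y1)
s = (3*29^2 + 19) / (2*9) mod 31 = 0
x3 = s^2 - 2 x1 mod 31 = 0^2 - 2*29 = 4
y3 = s (x1 - x3) - y1 mod 31 = 0 * (29 - 4) - 9 = 22

2P = (4, 22)


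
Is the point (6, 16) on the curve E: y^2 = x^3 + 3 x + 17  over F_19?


Check whether y^2 = x^3 + 3 x + 17 (mod 19) for (x, y) = (6, 16).
LHS: y^2 = 16^2 mod 19 = 9
RHS: x^3 + 3 x + 17 = 6^3 + 3*6 + 17 mod 19 = 4
LHS != RHS

No, not on the curve


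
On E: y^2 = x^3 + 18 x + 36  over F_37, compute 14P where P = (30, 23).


k = 14 = 1110_2 (binary, LSB first: 0111)
Double-and-add from P = (30, 23):
  bit 0 = 0: acc unchanged = O
  bit 1 = 1: acc = O + (13, 5) = (13, 5)
  bit 2 = 1: acc = (13, 5) + (20, 16) = (11, 14)
  bit 3 = 1: acc = (11, 14) + (24, 26) = (30, 14)

14P = (30, 14)


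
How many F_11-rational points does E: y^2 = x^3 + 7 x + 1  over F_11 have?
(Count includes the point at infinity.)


For each x in F_11, count y with y^2 = x^3 + 7 x + 1 mod 11:
  x = 0: RHS = 1, y in [1, 10]  -> 2 point(s)
  x = 1: RHS = 9, y in [3, 8]  -> 2 point(s)
  x = 2: RHS = 1, y in [1, 10]  -> 2 point(s)
  x = 3: RHS = 5, y in [4, 7]  -> 2 point(s)
  x = 4: RHS = 5, y in [4, 7]  -> 2 point(s)
  x = 9: RHS = 1, y in [1, 10]  -> 2 point(s)
  x = 10: RHS = 4, y in [2, 9]  -> 2 point(s)
Affine points: 14. Add the point at infinity: total = 15.

#E(F_11) = 15


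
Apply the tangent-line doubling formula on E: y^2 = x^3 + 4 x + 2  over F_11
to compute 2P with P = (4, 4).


Doubling: s = (3 x1^2 + a) / (2 y1)
s = (3*4^2 + 4) / (2*4) mod 11 = 1
x3 = s^2 - 2 x1 mod 11 = 1^2 - 2*4 = 4
y3 = s (x1 - x3) - y1 mod 11 = 1 * (4 - 4) - 4 = 7

2P = (4, 7)


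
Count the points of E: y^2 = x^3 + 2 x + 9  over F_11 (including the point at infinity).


For each x in F_11, count y with y^2 = x^3 + 2 x + 9 mod 11:
  x = 0: RHS = 9, y in [3, 8]  -> 2 point(s)
  x = 1: RHS = 1, y in [1, 10]  -> 2 point(s)
  x = 3: RHS = 9, y in [3, 8]  -> 2 point(s)
  x = 4: RHS = 4, y in [2, 9]  -> 2 point(s)
  x = 5: RHS = 1, y in [1, 10]  -> 2 point(s)
  x = 7: RHS = 3, y in [5, 6]  -> 2 point(s)
  x = 8: RHS = 9, y in [3, 8]  -> 2 point(s)
Affine points: 14. Add the point at infinity: total = 15.

#E(F_11) = 15


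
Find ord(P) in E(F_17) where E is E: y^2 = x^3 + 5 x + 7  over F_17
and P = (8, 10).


Compute successive multiples of P until we hit O:
  1P = (8, 10)
  2P = (14, 4)
  3P = (13, 12)
  4P = (5, 15)
  5P = (3, 10)
  6P = (6, 7)
  7P = (1, 9)
  8P = (16, 1)
  ... (continuing to 23P)
  23P = O

ord(P) = 23


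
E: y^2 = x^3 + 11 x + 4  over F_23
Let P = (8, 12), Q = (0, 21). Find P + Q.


P != Q, so use the chord formula.
s = (y2 - y1) / (x2 - x1) = (9) / (15) mod 23 = 19
x3 = s^2 - x1 - x2 mod 23 = 19^2 - 8 - 0 = 8
y3 = s (x1 - x3) - y1 mod 23 = 19 * (8 - 8) - 12 = 11

P + Q = (8, 11)


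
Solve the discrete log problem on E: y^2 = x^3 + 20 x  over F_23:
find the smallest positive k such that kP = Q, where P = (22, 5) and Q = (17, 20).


Enumerate multiples of P until we hit Q = (17, 20):
  1P = (22, 5)
  2P = (2, 18)
  3P = (5, 15)
  4P = (9, 9)
  5P = (17, 20)
Match found at i = 5.

k = 5


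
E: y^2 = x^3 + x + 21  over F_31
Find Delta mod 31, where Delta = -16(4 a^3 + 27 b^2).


4 a^3 + 27 b^2 = 4*1^3 + 27*21^2 = 4 + 11907 = 11911
Delta = -16 * (11911) = -190576
Delta mod 31 = 12

Delta = 12 (mod 31)


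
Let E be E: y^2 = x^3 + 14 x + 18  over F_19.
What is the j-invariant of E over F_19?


Delta = -16(4 a^3 + 27 b^2) mod 19 = 6
-1728 * (4 a)^3 = -1728 * (4*14)^3 mod 19 = 18
j = 18 * 6^(-1) mod 19 = 3

j = 3 (mod 19)


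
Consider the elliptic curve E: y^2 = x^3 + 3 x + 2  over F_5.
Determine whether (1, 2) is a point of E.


Check whether y^2 = x^3 + 3 x + 2 (mod 5) for (x, y) = (1, 2).
LHS: y^2 = 2^2 mod 5 = 4
RHS: x^3 + 3 x + 2 = 1^3 + 3*1 + 2 mod 5 = 1
LHS != RHS

No, not on the curve


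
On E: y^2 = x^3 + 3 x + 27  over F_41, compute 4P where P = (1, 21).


k = 4 = 100_2 (binary, LSB first: 001)
Double-and-add from P = (1, 21):
  bit 0 = 0: acc unchanged = O
  bit 1 = 0: acc unchanged = O
  bit 2 = 1: acc = O + (4, 29) = (4, 29)

4P = (4, 29)


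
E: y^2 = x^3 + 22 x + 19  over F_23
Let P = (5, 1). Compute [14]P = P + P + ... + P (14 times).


k = 14 = 1110_2 (binary, LSB first: 0111)
Double-and-add from P = (5, 1):
  bit 0 = 0: acc unchanged = O
  bit 1 = 1: acc = O + (2, 18) = (2, 18)
  bit 2 = 1: acc = (2, 18) + (14, 9) = (9, 16)
  bit 3 = 1: acc = (9, 16) + (21, 17) = (20, 8)

14P = (20, 8)


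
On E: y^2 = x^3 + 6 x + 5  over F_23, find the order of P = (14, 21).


Compute successive multiples of P until we hit O:
  1P = (14, 21)
  2P = (19, 20)
  3P = (2, 18)
  4P = (20, 12)
  5P = (20, 11)
  6P = (2, 5)
  7P = (19, 3)
  8P = (14, 2)
  ... (continuing to 9P)
  9P = O

ord(P) = 9


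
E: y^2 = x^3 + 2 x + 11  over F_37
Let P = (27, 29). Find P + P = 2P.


Doubling: s = (3 x1^2 + a) / (2 y1)
s = (3*27^2 + 2) / (2*29) mod 37 = 32
x3 = s^2 - 2 x1 mod 37 = 32^2 - 2*27 = 8
y3 = s (x1 - x3) - y1 mod 37 = 32 * (27 - 8) - 29 = 24

2P = (8, 24)


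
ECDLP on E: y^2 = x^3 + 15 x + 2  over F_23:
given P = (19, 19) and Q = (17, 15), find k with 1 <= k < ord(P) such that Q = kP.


Enumerate multiples of P until we hit Q = (17, 15):
  1P = (19, 19)
  2P = (10, 5)
  3P = (18, 3)
  4P = (12, 1)
  5P = (8, 6)
  6P = (5, 8)
  7P = (11, 7)
  8P = (1, 8)
  9P = (6, 3)
  10P = (7, 17)
  11P = (13, 5)
  12P = (22, 20)
  13P = (0, 18)
  14P = (17, 15)
Match found at i = 14.

k = 14


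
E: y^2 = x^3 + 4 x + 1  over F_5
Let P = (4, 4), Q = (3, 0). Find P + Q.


P != Q, so use the chord formula.
s = (y2 - y1) / (x2 - x1) = (1) / (4) mod 5 = 4
x3 = s^2 - x1 - x2 mod 5 = 4^2 - 4 - 3 = 4
y3 = s (x1 - x3) - y1 mod 5 = 4 * (4 - 4) - 4 = 1

P + Q = (4, 1)


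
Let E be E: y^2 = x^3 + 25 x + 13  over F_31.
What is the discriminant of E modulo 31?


4 a^3 + 27 b^2 = 4*25^3 + 27*13^2 = 62500 + 4563 = 67063
Delta = -16 * (67063) = -1073008
Delta mod 31 = 26

Delta = 26 (mod 31)


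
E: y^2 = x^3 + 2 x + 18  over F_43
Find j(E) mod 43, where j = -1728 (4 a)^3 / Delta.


Delta = -16(4 a^3 + 27 b^2) mod 43 = 1
-1728 * (4 a)^3 = -1728 * (4*2)^3 mod 43 = 32
j = 32 * 1^(-1) mod 43 = 32

j = 32 (mod 43)


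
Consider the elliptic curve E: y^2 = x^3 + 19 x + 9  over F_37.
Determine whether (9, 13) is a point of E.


Check whether y^2 = x^3 + 19 x + 9 (mod 37) for (x, y) = (9, 13).
LHS: y^2 = 13^2 mod 37 = 21
RHS: x^3 + 19 x + 9 = 9^3 + 19*9 + 9 mod 37 = 21
LHS = RHS

Yes, on the curve


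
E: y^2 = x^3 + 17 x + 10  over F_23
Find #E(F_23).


For each x in F_23, count y with y^2 = x^3 + 17 x + 10 mod 23:
  x = 2: RHS = 6, y in [11, 12]  -> 2 point(s)
  x = 4: RHS = 4, y in [2, 21]  -> 2 point(s)
  x = 5: RHS = 13, y in [6, 17]  -> 2 point(s)
  x = 6: RHS = 6, y in [11, 12]  -> 2 point(s)
  x = 7: RHS = 12, y in [9, 14]  -> 2 point(s)
  x = 9: RHS = 18, y in [8, 15]  -> 2 point(s)
  x = 13: RHS = 13, y in [6, 17]  -> 2 point(s)
  x = 14: RHS = 2, y in [5, 18]  -> 2 point(s)
  x = 15: RHS = 6, y in [11, 12]  -> 2 point(s)
  x = 16: RHS = 8, y in [10, 13]  -> 2 point(s)
  x = 19: RHS = 16, y in [4, 19]  -> 2 point(s)
  x = 20: RHS = 1, y in [1, 22]  -> 2 point(s)
Affine points: 24. Add the point at infinity: total = 25.

#E(F_23) = 25


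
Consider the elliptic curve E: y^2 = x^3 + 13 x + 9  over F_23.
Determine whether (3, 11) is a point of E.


Check whether y^2 = x^3 + 13 x + 9 (mod 23) for (x, y) = (3, 11).
LHS: y^2 = 11^2 mod 23 = 6
RHS: x^3 + 13 x + 9 = 3^3 + 13*3 + 9 mod 23 = 6
LHS = RHS

Yes, on the curve


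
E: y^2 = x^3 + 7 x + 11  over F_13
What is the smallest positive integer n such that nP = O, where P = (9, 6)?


Compute successive multiples of P until we hit O:
  1P = (9, 6)
  2P = (4, 5)
  3P = (12, 9)
  4P = (6, 10)
  5P = (7, 0)
  6P = (6, 3)
  7P = (12, 4)
  8P = (4, 8)
  ... (continuing to 10P)
  10P = O

ord(P) = 10


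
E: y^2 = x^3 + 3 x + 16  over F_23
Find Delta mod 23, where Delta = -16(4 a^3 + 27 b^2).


4 a^3 + 27 b^2 = 4*3^3 + 27*16^2 = 108 + 6912 = 7020
Delta = -16 * (7020) = -112320
Delta mod 23 = 12

Delta = 12 (mod 23)


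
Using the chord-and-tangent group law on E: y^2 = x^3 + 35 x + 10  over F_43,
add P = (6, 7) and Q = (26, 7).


P != Q, so use the chord formula.
s = (y2 - y1) / (x2 - x1) = (0) / (20) mod 43 = 0
x3 = s^2 - x1 - x2 mod 43 = 0^2 - 6 - 26 = 11
y3 = s (x1 - x3) - y1 mod 43 = 0 * (6 - 11) - 7 = 36

P + Q = (11, 36)


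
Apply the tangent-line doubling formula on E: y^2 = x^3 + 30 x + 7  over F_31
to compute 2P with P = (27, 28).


Doubling: s = (3 x1^2 + a) / (2 y1)
s = (3*27^2 + 30) / (2*28) mod 31 = 18
x3 = s^2 - 2 x1 mod 31 = 18^2 - 2*27 = 22
y3 = s (x1 - x3) - y1 mod 31 = 18 * (27 - 22) - 28 = 0

2P = (22, 0)


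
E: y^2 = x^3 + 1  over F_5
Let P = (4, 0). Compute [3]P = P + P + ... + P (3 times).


k = 3 = 11_2 (binary, LSB first: 11)
Double-and-add from P = (4, 0):
  bit 0 = 1: acc = O + (4, 0) = (4, 0)
  bit 1 = 1: acc = (4, 0) + O = (4, 0)

3P = (4, 0)


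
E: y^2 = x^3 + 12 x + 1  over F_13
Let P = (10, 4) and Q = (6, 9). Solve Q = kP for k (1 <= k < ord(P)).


Enumerate multiples of P until we hit Q = (6, 9):
  1P = (10, 4)
  2P = (6, 9)
Match found at i = 2.

k = 2


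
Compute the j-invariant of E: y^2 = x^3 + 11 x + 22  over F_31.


Delta = -16(4 a^3 + 27 b^2) mod 31 = 11
-1728 * (4 a)^3 = -1728 * (4*11)^3 mod 31 = 30
j = 30 * 11^(-1) mod 31 = 14

j = 14 (mod 31)


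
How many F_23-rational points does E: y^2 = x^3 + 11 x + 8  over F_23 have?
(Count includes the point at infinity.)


For each x in F_23, count y with y^2 = x^3 + 11 x + 8 mod 23:
  x = 0: RHS = 8, y in [10, 13]  -> 2 point(s)
  x = 4: RHS = 1, y in [1, 22]  -> 2 point(s)
  x = 5: RHS = 4, y in [2, 21]  -> 2 point(s)
  x = 9: RHS = 8, y in [10, 13]  -> 2 point(s)
  x = 13: RHS = 2, y in [5, 18]  -> 2 point(s)
  x = 14: RHS = 8, y in [10, 13]  -> 2 point(s)
  x = 15: RHS = 6, y in [11, 12]  -> 2 point(s)
  x = 16: RHS = 2, y in [5, 18]  -> 2 point(s)
  x = 17: RHS = 2, y in [5, 18]  -> 2 point(s)
  x = 18: RHS = 12, y in [9, 14]  -> 2 point(s)
  x = 21: RHS = 1, y in [1, 22]  -> 2 point(s)
Affine points: 22. Add the point at infinity: total = 23.

#E(F_23) = 23


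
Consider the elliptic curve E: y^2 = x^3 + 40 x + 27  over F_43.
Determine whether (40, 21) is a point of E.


Check whether y^2 = x^3 + 40 x + 27 (mod 43) for (x, y) = (40, 21).
LHS: y^2 = 21^2 mod 43 = 11
RHS: x^3 + 40 x + 27 = 40^3 + 40*40 + 27 mod 43 = 9
LHS != RHS

No, not on the curve


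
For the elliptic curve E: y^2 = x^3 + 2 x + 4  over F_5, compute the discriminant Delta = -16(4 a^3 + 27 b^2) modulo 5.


4 a^3 + 27 b^2 = 4*2^3 + 27*4^2 = 32 + 432 = 464
Delta = -16 * (464) = -7424
Delta mod 5 = 1

Delta = 1 (mod 5)


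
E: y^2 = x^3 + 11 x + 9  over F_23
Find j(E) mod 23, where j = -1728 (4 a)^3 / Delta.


Delta = -16(4 a^3 + 27 b^2) mod 23 = 22
-1728 * (4 a)^3 = -1728 * (4*11)^3 mod 23 = 1
j = 1 * 22^(-1) mod 23 = 22

j = 22 (mod 23)


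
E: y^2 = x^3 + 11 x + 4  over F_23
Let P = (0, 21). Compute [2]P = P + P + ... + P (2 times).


k = 2 = 10_2 (binary, LSB first: 01)
Double-and-add from P = (0, 21):
  bit 0 = 0: acc unchanged = O
  bit 1 = 1: acc = O + (9, 21) = (9, 21)

2P = (9, 21)


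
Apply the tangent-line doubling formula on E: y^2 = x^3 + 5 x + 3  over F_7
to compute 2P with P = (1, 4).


Doubling: s = (3 x1^2 + a) / (2 y1)
s = (3*1^2 + 5) / (2*4) mod 7 = 1
x3 = s^2 - 2 x1 mod 7 = 1^2 - 2*1 = 6
y3 = s (x1 - x3) - y1 mod 7 = 1 * (1 - 6) - 4 = 5

2P = (6, 5)


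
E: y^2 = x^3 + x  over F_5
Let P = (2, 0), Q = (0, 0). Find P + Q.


P != Q, so use the chord formula.
s = (y2 - y1) / (x2 - x1) = (0) / (3) mod 5 = 0
x3 = s^2 - x1 - x2 mod 5 = 0^2 - 2 - 0 = 3
y3 = s (x1 - x3) - y1 mod 5 = 0 * (2 - 3) - 0 = 0

P + Q = (3, 0)


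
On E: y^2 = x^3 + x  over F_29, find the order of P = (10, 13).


Compute successive multiples of P until we hit O:
  1P = (10, 13)
  2P = (16, 9)
  3P = (26, 17)
  4P = (13, 8)
  5P = (12, 0)
  6P = (13, 21)
  7P = (26, 12)
  8P = (16, 20)
  ... (continuing to 10P)
  10P = O

ord(P) = 10


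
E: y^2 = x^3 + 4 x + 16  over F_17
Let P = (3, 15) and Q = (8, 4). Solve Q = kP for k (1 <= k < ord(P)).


Enumerate multiples of P until we hit Q = (8, 4):
  1P = (3, 15)
  2P = (2, 7)
  3P = (8, 13)
  4P = (15, 0)
  5P = (8, 4)
Match found at i = 5.

k = 5


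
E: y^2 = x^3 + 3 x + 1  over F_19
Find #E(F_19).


For each x in F_19, count y with y^2 = x^3 + 3 x + 1 mod 19:
  x = 0: RHS = 1, y in [1, 18]  -> 2 point(s)
  x = 1: RHS = 5, y in [9, 10]  -> 2 point(s)
  x = 4: RHS = 1, y in [1, 18]  -> 2 point(s)
  x = 6: RHS = 7, y in [8, 11]  -> 2 point(s)
  x = 7: RHS = 4, y in [2, 17]  -> 2 point(s)
  x = 8: RHS = 5, y in [9, 10]  -> 2 point(s)
  x = 9: RHS = 16, y in [4, 15]  -> 2 point(s)
  x = 10: RHS = 5, y in [9, 10]  -> 2 point(s)
  x = 11: RHS = 16, y in [4, 15]  -> 2 point(s)
  x = 12: RHS = 17, y in [6, 13]  -> 2 point(s)
  x = 15: RHS = 1, y in [1, 18]  -> 2 point(s)
  x = 17: RHS = 6, y in [5, 14]  -> 2 point(s)
  x = 18: RHS = 16, y in [4, 15]  -> 2 point(s)
Affine points: 26. Add the point at infinity: total = 27.

#E(F_19) = 27


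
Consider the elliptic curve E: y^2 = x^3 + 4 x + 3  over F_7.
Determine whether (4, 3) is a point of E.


Check whether y^2 = x^3 + 4 x + 3 (mod 7) for (x, y) = (4, 3).
LHS: y^2 = 3^2 mod 7 = 2
RHS: x^3 + 4 x + 3 = 4^3 + 4*4 + 3 mod 7 = 6
LHS != RHS

No, not on the curve


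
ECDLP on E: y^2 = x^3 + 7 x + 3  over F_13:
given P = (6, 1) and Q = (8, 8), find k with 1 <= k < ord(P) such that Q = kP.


Enumerate multiples of P until we hit Q = (8, 8):
  1P = (6, 1)
  2P = (2, 8)
  3P = (4, 2)
  4P = (0, 9)
  5P = (3, 8)
  6P = (8, 8)
Match found at i = 6.

k = 6


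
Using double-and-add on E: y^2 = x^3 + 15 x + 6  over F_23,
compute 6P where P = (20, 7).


k = 6 = 110_2 (binary, LSB first: 011)
Double-and-add from P = (20, 7):
  bit 0 = 0: acc unchanged = O
  bit 1 = 1: acc = O + (15, 8) = (15, 8)
  bit 2 = 1: acc = (15, 8) + (16, 15) = (18, 17)

6P = (18, 17)


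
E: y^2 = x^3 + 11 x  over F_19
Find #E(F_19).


For each x in F_19, count y with y^2 = x^3 + 11 x + 0 mod 19:
  x = 0: RHS = 0, y in [0]  -> 1 point(s)
  x = 2: RHS = 11, y in [7, 12]  -> 2 point(s)
  x = 5: RHS = 9, y in [3, 16]  -> 2 point(s)
  x = 6: RHS = 16, y in [4, 15]  -> 2 point(s)
  x = 8: RHS = 11, y in [7, 12]  -> 2 point(s)
  x = 9: RHS = 11, y in [7, 12]  -> 2 point(s)
  x = 12: RHS = 17, y in [6, 13]  -> 2 point(s)
  x = 15: RHS = 6, y in [5, 14]  -> 2 point(s)
  x = 16: RHS = 16, y in [4, 15]  -> 2 point(s)
  x = 18: RHS = 7, y in [8, 11]  -> 2 point(s)
Affine points: 19. Add the point at infinity: total = 20.

#E(F_19) = 20


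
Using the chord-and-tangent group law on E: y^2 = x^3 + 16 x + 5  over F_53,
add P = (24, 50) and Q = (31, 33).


P != Q, so use the chord formula.
s = (y2 - y1) / (x2 - x1) = (36) / (7) mod 53 = 43
x3 = s^2 - x1 - x2 mod 53 = 43^2 - 24 - 31 = 45
y3 = s (x1 - x3) - y1 mod 53 = 43 * (24 - 45) - 50 = 1

P + Q = (45, 1)


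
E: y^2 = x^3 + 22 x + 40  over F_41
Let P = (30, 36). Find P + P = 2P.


Doubling: s = (3 x1^2 + a) / (2 y1)
s = (3*30^2 + 22) / (2*36) mod 41 = 23
x3 = s^2 - 2 x1 mod 41 = 23^2 - 2*30 = 18
y3 = s (x1 - x3) - y1 mod 41 = 23 * (30 - 18) - 36 = 35

2P = (18, 35)


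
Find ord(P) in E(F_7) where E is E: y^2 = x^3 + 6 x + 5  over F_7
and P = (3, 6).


Compute successive multiples of P until we hit O:
  1P = (3, 6)
  2P = (2, 2)
  3P = (4, 4)
  4P = (4, 3)
  5P = (2, 5)
  6P = (3, 1)
  7P = O

ord(P) = 7


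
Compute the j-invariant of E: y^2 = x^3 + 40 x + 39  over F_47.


Delta = -16(4 a^3 + 27 b^2) mod 47 = 38
-1728 * (4 a)^3 = -1728 * (4*40)^3 mod 47 = 14
j = 14 * 38^(-1) mod 47 = 35

j = 35 (mod 47)


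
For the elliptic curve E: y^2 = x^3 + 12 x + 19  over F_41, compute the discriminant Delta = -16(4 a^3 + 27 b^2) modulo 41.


4 a^3 + 27 b^2 = 4*12^3 + 27*19^2 = 6912 + 9747 = 16659
Delta = -16 * (16659) = -266544
Delta mod 41 = 38

Delta = 38 (mod 41)


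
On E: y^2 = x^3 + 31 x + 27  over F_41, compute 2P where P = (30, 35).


k = 2 = 10_2 (binary, LSB first: 01)
Double-and-add from P = (30, 35):
  bit 0 = 0: acc unchanged = O
  bit 1 = 1: acc = O + (1, 31) = (1, 31)

2P = (1, 31)


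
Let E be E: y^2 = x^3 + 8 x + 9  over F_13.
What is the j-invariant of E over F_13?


Delta = -16(4 a^3 + 27 b^2) mod 13 = 9
-1728 * (4 a)^3 = -1728 * (4*8)^3 mod 13 = 8
j = 8 * 9^(-1) mod 13 = 11

j = 11 (mod 13)


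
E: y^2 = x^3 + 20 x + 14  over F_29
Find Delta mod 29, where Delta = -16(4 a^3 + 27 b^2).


4 a^3 + 27 b^2 = 4*20^3 + 27*14^2 = 32000 + 5292 = 37292
Delta = -16 * (37292) = -596672
Delta mod 29 = 3

Delta = 3 (mod 29)


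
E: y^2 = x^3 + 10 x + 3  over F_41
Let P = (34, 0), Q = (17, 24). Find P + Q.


P != Q, so use the chord formula.
s = (y2 - y1) / (x2 - x1) = (24) / (24) mod 41 = 1
x3 = s^2 - x1 - x2 mod 41 = 1^2 - 34 - 17 = 32
y3 = s (x1 - x3) - y1 mod 41 = 1 * (34 - 32) - 0 = 2

P + Q = (32, 2)


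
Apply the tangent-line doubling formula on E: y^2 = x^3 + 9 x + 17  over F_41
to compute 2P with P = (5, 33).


Doubling: s = (3 x1^2 + a) / (2 y1)
s = (3*5^2 + 9) / (2*33) mod 41 = 5
x3 = s^2 - 2 x1 mod 41 = 5^2 - 2*5 = 15
y3 = s (x1 - x3) - y1 mod 41 = 5 * (5 - 15) - 33 = 40

2P = (15, 40)


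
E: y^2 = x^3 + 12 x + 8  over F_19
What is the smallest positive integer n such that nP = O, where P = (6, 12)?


Compute successive multiples of P until we hit O:
  1P = (6, 12)
  2P = (13, 10)
  3P = (9, 16)
  4P = (10, 8)
  5P = (4, 5)
  6P = (7, 13)
  7P = (7, 6)
  8P = (4, 14)
  ... (continuing to 13P)
  13P = O

ord(P) = 13


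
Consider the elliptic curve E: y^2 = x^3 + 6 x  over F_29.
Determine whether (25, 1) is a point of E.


Check whether y^2 = x^3 + 6 x + 0 (mod 29) for (x, y) = (25, 1).
LHS: y^2 = 1^2 mod 29 = 1
RHS: x^3 + 6 x + 0 = 25^3 + 6*25 + 0 mod 29 = 28
LHS != RHS

No, not on the curve


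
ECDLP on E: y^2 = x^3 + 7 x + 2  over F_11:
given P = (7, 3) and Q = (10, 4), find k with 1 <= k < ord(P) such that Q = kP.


Enumerate multiples of P until we hit Q = (10, 4):
  1P = (7, 3)
  2P = (8, 8)
  3P = (10, 4)
Match found at i = 3.

k = 3


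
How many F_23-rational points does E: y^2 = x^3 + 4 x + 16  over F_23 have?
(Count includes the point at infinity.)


For each x in F_23, count y with y^2 = x^3 + 4 x + 16 mod 23:
  x = 0: RHS = 16, y in [4, 19]  -> 2 point(s)
  x = 2: RHS = 9, y in [3, 20]  -> 2 point(s)
  x = 3: RHS = 9, y in [3, 20]  -> 2 point(s)
  x = 4: RHS = 4, y in [2, 21]  -> 2 point(s)
  x = 5: RHS = 0, y in [0]  -> 1 point(s)
  x = 6: RHS = 3, y in [7, 16]  -> 2 point(s)
  x = 8: RHS = 8, y in [10, 13]  -> 2 point(s)
  x = 15: RHS = 1, y in [1, 22]  -> 2 point(s)
  x = 16: RHS = 13, y in [6, 17]  -> 2 point(s)
  x = 17: RHS = 6, y in [11, 12]  -> 2 point(s)
  x = 18: RHS = 9, y in [3, 20]  -> 2 point(s)
  x = 20: RHS = 0, y in [0]  -> 1 point(s)
  x = 21: RHS = 0, y in [0]  -> 1 point(s)
Affine points: 23. Add the point at infinity: total = 24.

#E(F_23) = 24


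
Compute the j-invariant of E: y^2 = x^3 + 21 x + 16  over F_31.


Delta = -16(4 a^3 + 27 b^2) mod 31 = 1
-1728 * (4 a)^3 = -1728 * (4*21)^3 mod 31 = 27
j = 27 * 1^(-1) mod 31 = 27

j = 27 (mod 31)


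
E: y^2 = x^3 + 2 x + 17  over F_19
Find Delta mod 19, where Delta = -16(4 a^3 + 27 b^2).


4 a^3 + 27 b^2 = 4*2^3 + 27*17^2 = 32 + 7803 = 7835
Delta = -16 * (7835) = -125360
Delta mod 19 = 2

Delta = 2 (mod 19)


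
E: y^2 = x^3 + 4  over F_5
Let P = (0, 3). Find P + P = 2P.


Doubling: s = (3 x1^2 + a) / (2 y1)
s = (3*0^2 + 0) / (2*3) mod 5 = 0
x3 = s^2 - 2 x1 mod 5 = 0^2 - 2*0 = 0
y3 = s (x1 - x3) - y1 mod 5 = 0 * (0 - 0) - 3 = 2

2P = (0, 2)


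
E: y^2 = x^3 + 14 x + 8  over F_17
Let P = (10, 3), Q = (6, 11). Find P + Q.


P != Q, so use the chord formula.
s = (y2 - y1) / (x2 - x1) = (8) / (13) mod 17 = 15
x3 = s^2 - x1 - x2 mod 17 = 15^2 - 10 - 6 = 5
y3 = s (x1 - x3) - y1 mod 17 = 15 * (10 - 5) - 3 = 4

P + Q = (5, 4)


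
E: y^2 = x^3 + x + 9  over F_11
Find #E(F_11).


For each x in F_11, count y with y^2 = x^3 + 1 x + 9 mod 11:
  x = 0: RHS = 9, y in [3, 8]  -> 2 point(s)
  x = 1: RHS = 0, y in [0]  -> 1 point(s)
  x = 4: RHS = 0, y in [0]  -> 1 point(s)
  x = 6: RHS = 0, y in [0]  -> 1 point(s)
  x = 8: RHS = 1, y in [1, 10]  -> 2 point(s)
Affine points: 7. Add the point at infinity: total = 8.

#E(F_11) = 8


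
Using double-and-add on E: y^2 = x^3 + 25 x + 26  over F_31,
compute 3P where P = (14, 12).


k = 3 = 11_2 (binary, LSB first: 11)
Double-and-add from P = (14, 12):
  bit 0 = 1: acc = O + (14, 12) = (14, 12)
  bit 1 = 1: acc = (14, 12) + (4, 29) = (10, 6)

3P = (10, 6)


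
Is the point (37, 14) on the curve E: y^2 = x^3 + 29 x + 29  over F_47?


Check whether y^2 = x^3 + 29 x + 29 (mod 47) for (x, y) = (37, 14).
LHS: y^2 = 14^2 mod 47 = 8
RHS: x^3 + 29 x + 29 = 37^3 + 29*37 + 29 mod 47 = 8
LHS = RHS

Yes, on the curve


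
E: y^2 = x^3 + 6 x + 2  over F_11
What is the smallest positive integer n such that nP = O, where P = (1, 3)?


Compute successive multiples of P until we hit O:
  1P = (1, 3)
  2P = (3, 5)
  3P = (8, 1)
  4P = (5, 6)
  5P = (9, 2)
  6P = (6, 10)
  7P = (2, 0)
  8P = (6, 1)
  ... (continuing to 14P)
  14P = O

ord(P) = 14


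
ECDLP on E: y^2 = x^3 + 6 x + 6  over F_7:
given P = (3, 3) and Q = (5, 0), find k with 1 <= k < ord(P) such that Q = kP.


Enumerate multiples of P until we hit Q = (5, 0):
  1P = (3, 3)
  2P = (5, 0)
Match found at i = 2.

k = 2


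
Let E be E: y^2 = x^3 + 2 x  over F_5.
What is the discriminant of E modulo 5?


4 a^3 + 27 b^2 = 4*2^3 + 27*0^2 = 32 + 0 = 32
Delta = -16 * (32) = -512
Delta mod 5 = 3

Delta = 3 (mod 5)


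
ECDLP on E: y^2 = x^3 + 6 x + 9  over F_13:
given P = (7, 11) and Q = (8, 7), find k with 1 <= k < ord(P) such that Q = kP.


Enumerate multiples of P until we hit Q = (8, 7):
  1P = (7, 11)
  2P = (2, 9)
  3P = (0, 10)
  4P = (10, 9)
  5P = (8, 7)
Match found at i = 5.

k = 5


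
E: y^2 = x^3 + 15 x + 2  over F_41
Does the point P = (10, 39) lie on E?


Check whether y^2 = x^3 + 15 x + 2 (mod 41) for (x, y) = (10, 39).
LHS: y^2 = 39^2 mod 41 = 4
RHS: x^3 + 15 x + 2 = 10^3 + 15*10 + 2 mod 41 = 4
LHS = RHS

Yes, on the curve


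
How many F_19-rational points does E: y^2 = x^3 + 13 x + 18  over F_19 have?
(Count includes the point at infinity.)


For each x in F_19, count y with y^2 = x^3 + 13 x + 18 mod 19:
  x = 4: RHS = 1, y in [1, 18]  -> 2 point(s)
  x = 8: RHS = 7, y in [8, 11]  -> 2 point(s)
  x = 9: RHS = 9, y in [3, 16]  -> 2 point(s)
  x = 13: RHS = 9, y in [3, 16]  -> 2 point(s)
  x = 15: RHS = 16, y in [4, 15]  -> 2 point(s)
  x = 16: RHS = 9, y in [3, 16]  -> 2 point(s)
  x = 18: RHS = 4, y in [2, 17]  -> 2 point(s)
Affine points: 14. Add the point at infinity: total = 15.

#E(F_19) = 15


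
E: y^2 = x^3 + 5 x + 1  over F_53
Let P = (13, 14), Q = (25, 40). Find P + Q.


P != Q, so use the chord formula.
s = (y2 - y1) / (x2 - x1) = (26) / (12) mod 53 = 11
x3 = s^2 - x1 - x2 mod 53 = 11^2 - 13 - 25 = 30
y3 = s (x1 - x3) - y1 mod 53 = 11 * (13 - 30) - 14 = 11

P + Q = (30, 11)


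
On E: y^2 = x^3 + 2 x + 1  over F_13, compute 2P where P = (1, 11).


k = 2 = 10_2 (binary, LSB first: 01)
Double-and-add from P = (1, 11):
  bit 0 = 0: acc unchanged = O
  bit 1 = 1: acc = O + (2, 0) = (2, 0)

2P = (2, 0)


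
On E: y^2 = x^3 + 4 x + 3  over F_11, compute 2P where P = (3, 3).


Doubling: s = (3 x1^2 + a) / (2 y1)
s = (3*3^2 + 4) / (2*3) mod 11 = 7
x3 = s^2 - 2 x1 mod 11 = 7^2 - 2*3 = 10
y3 = s (x1 - x3) - y1 mod 11 = 7 * (3 - 10) - 3 = 3

2P = (10, 3)


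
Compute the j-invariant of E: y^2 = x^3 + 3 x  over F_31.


Delta = -16(4 a^3 + 27 b^2) mod 31 = 8
-1728 * (4 a)^3 = -1728 * (4*3)^3 mod 31 = 29
j = 29 * 8^(-1) mod 31 = 23

j = 23 (mod 31)


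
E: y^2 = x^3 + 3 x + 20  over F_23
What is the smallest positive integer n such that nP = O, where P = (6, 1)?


Compute successive multiples of P until we hit O:
  1P = (6, 1)
  2P = (15, 17)
  3P = (8, 21)
  4P = (17, 4)
  5P = (13, 18)
  6P = (16, 1)
  7P = (1, 22)
  8P = (18, 8)
  ... (continuing to 32P)
  32P = O

ord(P) = 32


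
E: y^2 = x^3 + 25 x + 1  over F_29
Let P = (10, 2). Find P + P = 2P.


Doubling: s = (3 x1^2 + a) / (2 y1)
s = (3*10^2 + 25) / (2*2) mod 29 = 16
x3 = s^2 - 2 x1 mod 29 = 16^2 - 2*10 = 4
y3 = s (x1 - x3) - y1 mod 29 = 16 * (10 - 4) - 2 = 7

2P = (4, 7)


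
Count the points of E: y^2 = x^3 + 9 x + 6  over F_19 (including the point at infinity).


For each x in F_19, count y with y^2 = x^3 + 9 x + 6 mod 19:
  x = 0: RHS = 6, y in [5, 14]  -> 2 point(s)
  x = 1: RHS = 16, y in [4, 15]  -> 2 point(s)
  x = 4: RHS = 11, y in [7, 12]  -> 2 point(s)
  x = 5: RHS = 5, y in [9, 10]  -> 2 point(s)
  x = 8: RHS = 1, y in [1, 18]  -> 2 point(s)
  x = 11: RHS = 11, y in [7, 12]  -> 2 point(s)
  x = 14: RHS = 7, y in [8, 11]  -> 2 point(s)
  x = 15: RHS = 1, y in [1, 18]  -> 2 point(s)
  x = 16: RHS = 9, y in [3, 16]  -> 2 point(s)
Affine points: 18. Add the point at infinity: total = 19.

#E(F_19) = 19


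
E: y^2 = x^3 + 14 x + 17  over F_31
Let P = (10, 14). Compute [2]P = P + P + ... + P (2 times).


k = 2 = 10_2 (binary, LSB first: 01)
Double-and-add from P = (10, 14):
  bit 0 = 0: acc unchanged = O
  bit 1 = 1: acc = O + (30, 23) = (30, 23)

2P = (30, 23)


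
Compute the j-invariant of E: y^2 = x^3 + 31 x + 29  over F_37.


Delta = -16(4 a^3 + 27 b^2) mod 37 = 14
-1728 * (4 a)^3 = -1728 * (4*31)^3 mod 37 = 6
j = 6 * 14^(-1) mod 37 = 11

j = 11 (mod 37)


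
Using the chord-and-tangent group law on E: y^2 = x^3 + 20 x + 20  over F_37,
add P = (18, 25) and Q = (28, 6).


P != Q, so use the chord formula.
s = (y2 - y1) / (x2 - x1) = (18) / (10) mod 37 = 24
x3 = s^2 - x1 - x2 mod 37 = 24^2 - 18 - 28 = 12
y3 = s (x1 - x3) - y1 mod 37 = 24 * (18 - 12) - 25 = 8

P + Q = (12, 8)


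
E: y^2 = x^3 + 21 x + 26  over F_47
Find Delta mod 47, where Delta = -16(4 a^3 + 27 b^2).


4 a^3 + 27 b^2 = 4*21^3 + 27*26^2 = 37044 + 18252 = 55296
Delta = -16 * (55296) = -884736
Delta mod 47 = 39

Delta = 39 (mod 47)


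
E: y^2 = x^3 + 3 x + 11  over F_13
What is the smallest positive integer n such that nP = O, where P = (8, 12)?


Compute successive multiples of P until we hit O:
  1P = (8, 12)
  2P = (10, 1)
  3P = (9, 0)
  4P = (10, 12)
  5P = (8, 1)
  6P = O

ord(P) = 6


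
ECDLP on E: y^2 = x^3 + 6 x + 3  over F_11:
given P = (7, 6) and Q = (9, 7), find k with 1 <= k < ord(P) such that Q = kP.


Enumerate multiples of P until we hit Q = (9, 7):
  1P = (7, 6)
  2P = (9, 7)
Match found at i = 2.

k = 2


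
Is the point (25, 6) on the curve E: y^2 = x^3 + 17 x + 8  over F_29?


Check whether y^2 = x^3 + 17 x + 8 (mod 29) for (x, y) = (25, 6).
LHS: y^2 = 6^2 mod 29 = 7
RHS: x^3 + 17 x + 8 = 25^3 + 17*25 + 8 mod 29 = 21
LHS != RHS

No, not on the curve


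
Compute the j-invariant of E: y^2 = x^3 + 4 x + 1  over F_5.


Delta = -16(4 a^3 + 27 b^2) mod 5 = 2
-1728 * (4 a)^3 = -1728 * (4*4)^3 mod 5 = 2
j = 2 * 2^(-1) mod 5 = 1

j = 1 (mod 5)


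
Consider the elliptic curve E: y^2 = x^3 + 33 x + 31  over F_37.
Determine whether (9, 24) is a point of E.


Check whether y^2 = x^3 + 33 x + 31 (mod 37) for (x, y) = (9, 24).
LHS: y^2 = 24^2 mod 37 = 21
RHS: x^3 + 33 x + 31 = 9^3 + 33*9 + 31 mod 37 = 21
LHS = RHS

Yes, on the curve


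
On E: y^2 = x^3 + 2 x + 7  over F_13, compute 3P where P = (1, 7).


k = 3 = 11_2 (binary, LSB first: 11)
Double-and-add from P = (1, 7):
  bit 0 = 1: acc = O + (1, 7) = (1, 7)
  bit 1 = 1: acc = (1, 7) + (10, 0) = (1, 6)

3P = (1, 6)


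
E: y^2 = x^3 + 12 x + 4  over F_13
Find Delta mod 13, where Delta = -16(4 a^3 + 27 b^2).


4 a^3 + 27 b^2 = 4*12^3 + 27*4^2 = 6912 + 432 = 7344
Delta = -16 * (7344) = -117504
Delta mod 13 = 3

Delta = 3 (mod 13)


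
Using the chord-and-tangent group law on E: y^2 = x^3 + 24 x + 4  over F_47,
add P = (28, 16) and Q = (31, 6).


P != Q, so use the chord formula.
s = (y2 - y1) / (x2 - x1) = (37) / (3) mod 47 = 28
x3 = s^2 - x1 - x2 mod 47 = 28^2 - 28 - 31 = 20
y3 = s (x1 - x3) - y1 mod 47 = 28 * (28 - 20) - 16 = 20

P + Q = (20, 20)


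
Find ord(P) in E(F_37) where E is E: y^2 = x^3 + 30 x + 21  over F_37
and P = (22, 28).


Compute successive multiples of P until we hit O:
  1P = (22, 28)
  2P = (9, 24)
  3P = (5, 0)
  4P = (9, 13)
  5P = (22, 9)
  6P = O

ord(P) = 6


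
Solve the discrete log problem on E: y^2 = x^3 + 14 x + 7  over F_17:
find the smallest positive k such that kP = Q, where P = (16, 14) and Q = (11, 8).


Enumerate multiples of P until we hit Q = (11, 8):
  1P = (16, 14)
  2P = (2, 3)
  3P = (3, 12)
  4P = (11, 9)
  5P = (8, 11)
  6P = (12, 13)
  7P = (5, 10)
  8P = (4, 12)
  9P = (6, 16)
  10P = (10, 12)
  11P = (10, 5)
  12P = (6, 1)
  13P = (4, 5)
  14P = (5, 7)
  15P = (12, 4)
  16P = (8, 6)
  17P = (11, 8)
Match found at i = 17.

k = 17


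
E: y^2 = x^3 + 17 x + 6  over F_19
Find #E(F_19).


For each x in F_19, count y with y^2 = x^3 + 17 x + 6 mod 19:
  x = 0: RHS = 6, y in [5, 14]  -> 2 point(s)
  x = 1: RHS = 5, y in [9, 10]  -> 2 point(s)
  x = 4: RHS = 5, y in [9, 10]  -> 2 point(s)
  x = 5: RHS = 7, y in [8, 11]  -> 2 point(s)
  x = 6: RHS = 1, y in [1, 18]  -> 2 point(s)
  x = 10: RHS = 17, y in [6, 13]  -> 2 point(s)
  x = 11: RHS = 4, y in [2, 17]  -> 2 point(s)
  x = 12: RHS = 0, y in [0]  -> 1 point(s)
  x = 13: RHS = 11, y in [7, 12]  -> 2 point(s)
  x = 14: RHS = 5, y in [9, 10]  -> 2 point(s)
  x = 15: RHS = 7, y in [8, 11]  -> 2 point(s)
  x = 16: RHS = 4, y in [2, 17]  -> 2 point(s)
  x = 18: RHS = 7, y in [8, 11]  -> 2 point(s)
Affine points: 25. Add the point at infinity: total = 26.

#E(F_19) = 26


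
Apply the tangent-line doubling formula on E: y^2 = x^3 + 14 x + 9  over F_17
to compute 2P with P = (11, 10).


Doubling: s = (3 x1^2 + a) / (2 y1)
s = (3*11^2 + 14) / (2*10) mod 17 = 1
x3 = s^2 - 2 x1 mod 17 = 1^2 - 2*11 = 13
y3 = s (x1 - x3) - y1 mod 17 = 1 * (11 - 13) - 10 = 5

2P = (13, 5)


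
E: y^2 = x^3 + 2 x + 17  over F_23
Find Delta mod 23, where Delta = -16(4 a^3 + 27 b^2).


4 a^3 + 27 b^2 = 4*2^3 + 27*17^2 = 32 + 7803 = 7835
Delta = -16 * (7835) = -125360
Delta mod 23 = 13

Delta = 13 (mod 23)


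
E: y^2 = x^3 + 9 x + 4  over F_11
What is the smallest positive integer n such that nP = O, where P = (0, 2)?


Compute successive multiples of P until we hit O:
  1P = (0, 2)
  2P = (3, 5)
  3P = (9, 0)
  4P = (3, 6)
  5P = (0, 9)
  6P = O

ord(P) = 6


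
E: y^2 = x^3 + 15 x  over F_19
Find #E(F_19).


For each x in F_19, count y with y^2 = x^3 + 15 x + 0 mod 19:
  x = 0: RHS = 0, y in [0]  -> 1 point(s)
  x = 1: RHS = 16, y in [4, 15]  -> 2 point(s)
  x = 2: RHS = 0, y in [0]  -> 1 point(s)
  x = 7: RHS = 11, y in [7, 12]  -> 2 point(s)
  x = 8: RHS = 5, y in [9, 10]  -> 2 point(s)
  x = 9: RHS = 9, y in [3, 16]  -> 2 point(s)
  x = 13: RHS = 17, y in [6, 13]  -> 2 point(s)
  x = 14: RHS = 9, y in [3, 16]  -> 2 point(s)
  x = 15: RHS = 9, y in [3, 16]  -> 2 point(s)
  x = 16: RHS = 4, y in [2, 17]  -> 2 point(s)
  x = 17: RHS = 0, y in [0]  -> 1 point(s)
Affine points: 19. Add the point at infinity: total = 20.

#E(F_19) = 20
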